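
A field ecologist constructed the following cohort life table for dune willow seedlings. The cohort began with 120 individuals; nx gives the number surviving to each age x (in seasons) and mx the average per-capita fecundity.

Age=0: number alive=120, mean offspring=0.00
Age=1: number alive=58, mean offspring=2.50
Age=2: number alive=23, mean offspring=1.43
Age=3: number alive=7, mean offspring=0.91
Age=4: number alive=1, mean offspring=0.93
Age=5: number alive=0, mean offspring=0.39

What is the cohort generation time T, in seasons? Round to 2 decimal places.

1.26

lx = nx/n0 = nx/120: 1, 0.48333…, 0.19167…, 0.05833…, 0.00833…, 0
lx·mx: 0, 1.208333…, 0.274083…, 0.053083…, 0.00775…, 0 → R0 = 1.54325…
x·lx·mx: 0, 1.208333…, 0.548167…, 0.15925…, 0.031…, 0 → Σ = 1.94675…
T = 1.94675… / 1.54325… = 1.261461… → 1.26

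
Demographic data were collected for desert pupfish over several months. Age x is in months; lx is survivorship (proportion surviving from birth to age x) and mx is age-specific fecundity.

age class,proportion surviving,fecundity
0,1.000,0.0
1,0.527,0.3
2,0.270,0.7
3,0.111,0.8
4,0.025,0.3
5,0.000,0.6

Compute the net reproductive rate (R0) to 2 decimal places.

lx·mx by age: 0, 0.1581, 0.189, 0.0888, 0.0075, 0
R0 = Σ lx·mx = 0.4434 → 0.44

0.44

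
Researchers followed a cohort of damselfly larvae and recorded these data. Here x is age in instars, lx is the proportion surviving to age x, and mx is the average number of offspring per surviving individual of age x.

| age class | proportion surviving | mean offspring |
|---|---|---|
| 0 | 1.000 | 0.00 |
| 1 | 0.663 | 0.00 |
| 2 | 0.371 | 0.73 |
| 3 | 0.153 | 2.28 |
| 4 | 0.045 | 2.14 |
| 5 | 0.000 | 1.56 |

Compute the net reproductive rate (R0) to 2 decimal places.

0.72

lx·mx by age: 0, 0, 0.27083, 0.34884, 0.0963, 0
R0 = Σ lx·mx = 0.71597 → 0.72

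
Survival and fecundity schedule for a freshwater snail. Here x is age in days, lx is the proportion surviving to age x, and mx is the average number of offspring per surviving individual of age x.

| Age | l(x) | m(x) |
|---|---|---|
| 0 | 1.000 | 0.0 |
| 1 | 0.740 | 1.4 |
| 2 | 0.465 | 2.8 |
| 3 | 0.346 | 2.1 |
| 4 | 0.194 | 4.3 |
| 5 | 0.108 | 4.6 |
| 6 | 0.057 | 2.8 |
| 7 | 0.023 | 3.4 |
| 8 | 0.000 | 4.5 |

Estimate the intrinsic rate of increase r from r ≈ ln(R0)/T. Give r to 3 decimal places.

0.540

R0 = Σ lx·mx = 0 + 1.036 + 1.302 + 0.7266 + 0.8342 + 0.4968 + 0.1596 + 0.0782 + 0 = 4.6334
Σ x·lx·mx = 13.1456; T = 13.1456/4.6334 = 2.83714…
r ≈ ln(R0)/T = ln(4.6334)/2.83714… = 0.54044… → 0.540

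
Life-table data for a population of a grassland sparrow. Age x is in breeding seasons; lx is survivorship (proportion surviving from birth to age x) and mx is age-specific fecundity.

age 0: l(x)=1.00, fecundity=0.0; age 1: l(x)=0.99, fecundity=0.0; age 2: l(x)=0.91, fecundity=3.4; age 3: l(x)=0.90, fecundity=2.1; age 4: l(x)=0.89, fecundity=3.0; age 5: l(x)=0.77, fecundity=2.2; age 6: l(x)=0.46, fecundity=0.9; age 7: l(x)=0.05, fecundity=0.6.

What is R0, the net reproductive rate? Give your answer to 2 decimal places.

9.79

lx·mx by age: 0, 0, 3.094, 1.89, 2.67, 1.694, 0.414, 0.03
R0 = Σ lx·mx = 9.792 → 9.79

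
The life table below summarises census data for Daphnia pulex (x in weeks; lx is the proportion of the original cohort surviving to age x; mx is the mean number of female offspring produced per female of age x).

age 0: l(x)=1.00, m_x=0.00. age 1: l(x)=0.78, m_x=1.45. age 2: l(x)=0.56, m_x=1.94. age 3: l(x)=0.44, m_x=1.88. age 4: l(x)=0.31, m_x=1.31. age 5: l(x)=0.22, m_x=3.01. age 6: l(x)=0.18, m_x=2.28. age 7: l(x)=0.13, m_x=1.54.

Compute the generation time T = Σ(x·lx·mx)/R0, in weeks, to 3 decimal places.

lx·mx: 0, 1.131, 1.0864, 0.8272, 0.4061, 0.6622, 0.4104, 0.2002 → R0 = 4.7235
x·lx·mx: 0, 1.131, 2.1728, 2.4816, 1.6244, 3.311, 2.4624, 1.4014 → Σ = 14.5846
T = 14.5846 / 4.7235 = 3.087668… → 3.088

3.088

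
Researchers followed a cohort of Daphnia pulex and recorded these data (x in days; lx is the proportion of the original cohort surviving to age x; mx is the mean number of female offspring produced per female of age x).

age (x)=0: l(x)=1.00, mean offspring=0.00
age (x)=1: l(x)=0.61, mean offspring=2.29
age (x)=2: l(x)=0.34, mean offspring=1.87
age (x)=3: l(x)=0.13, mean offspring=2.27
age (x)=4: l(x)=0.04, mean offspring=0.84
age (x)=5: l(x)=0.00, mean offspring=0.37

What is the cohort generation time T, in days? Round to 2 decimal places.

lx·mx: 0, 1.3969, 0.6358, 0.2951, 0.0336, 0 → R0 = 2.3614
x·lx·mx: 0, 1.3969, 1.2716, 0.8853, 0.1344, 0 → Σ = 3.6882
T = 3.6882 / 2.3614 = 1.56187… → 1.56

1.56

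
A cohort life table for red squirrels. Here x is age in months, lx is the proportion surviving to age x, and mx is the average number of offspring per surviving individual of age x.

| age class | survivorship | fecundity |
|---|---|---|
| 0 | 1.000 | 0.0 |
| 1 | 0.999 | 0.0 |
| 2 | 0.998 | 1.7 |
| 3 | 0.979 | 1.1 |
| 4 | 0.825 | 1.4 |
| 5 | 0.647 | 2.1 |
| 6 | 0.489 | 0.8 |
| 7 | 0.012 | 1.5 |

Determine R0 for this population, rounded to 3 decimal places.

5.696

lx·mx by age: 0, 0, 1.6966, 1.0769, 1.155, 1.3587, 0.3912, 0.018
R0 = Σ lx·mx = 5.6964 → 5.696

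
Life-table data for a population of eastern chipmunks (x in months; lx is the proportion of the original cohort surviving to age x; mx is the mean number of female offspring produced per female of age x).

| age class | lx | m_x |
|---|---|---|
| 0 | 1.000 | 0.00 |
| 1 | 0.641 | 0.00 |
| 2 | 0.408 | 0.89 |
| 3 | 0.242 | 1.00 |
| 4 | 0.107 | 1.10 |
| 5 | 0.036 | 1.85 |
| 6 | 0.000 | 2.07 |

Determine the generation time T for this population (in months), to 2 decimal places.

lx·mx: 0, 0, 0.36312, 0.242, 0.1177, 0.0666, 0 → R0 = 0.78942
x·lx·mx: 0, 0, 0.72624, 0.726, 0.4708, 0.333, 0 → Σ = 2.25604
T = 2.25604 / 0.78942 = 2.857845… → 2.86

2.86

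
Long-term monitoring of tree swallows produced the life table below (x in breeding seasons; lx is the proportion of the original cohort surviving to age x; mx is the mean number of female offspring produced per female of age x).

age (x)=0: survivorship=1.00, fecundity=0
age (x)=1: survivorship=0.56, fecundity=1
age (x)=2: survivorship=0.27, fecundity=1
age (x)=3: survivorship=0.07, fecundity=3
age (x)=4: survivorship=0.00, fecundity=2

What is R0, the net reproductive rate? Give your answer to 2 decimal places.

1.04

lx·mx by age: 0, 0.56, 0.27, 0.21, 0
R0 = Σ lx·mx = 1.04 → 1.04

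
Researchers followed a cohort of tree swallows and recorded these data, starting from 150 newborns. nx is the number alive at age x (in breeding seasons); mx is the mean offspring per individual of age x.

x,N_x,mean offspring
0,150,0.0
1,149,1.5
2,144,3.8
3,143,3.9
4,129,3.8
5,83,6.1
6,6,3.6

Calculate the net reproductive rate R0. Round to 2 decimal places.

lx = nx/n0 = nx/150: 1, 0.99333…, 0.96, 0.95333…, 0.86, 0.55333…, 0.04
lx·mx by age: 0, 1.49…, 3.648, 3.718…, 3.268, 3.375333…, 0.144
R0 = Σ lx·mx = 15.643333… → 15.64

15.64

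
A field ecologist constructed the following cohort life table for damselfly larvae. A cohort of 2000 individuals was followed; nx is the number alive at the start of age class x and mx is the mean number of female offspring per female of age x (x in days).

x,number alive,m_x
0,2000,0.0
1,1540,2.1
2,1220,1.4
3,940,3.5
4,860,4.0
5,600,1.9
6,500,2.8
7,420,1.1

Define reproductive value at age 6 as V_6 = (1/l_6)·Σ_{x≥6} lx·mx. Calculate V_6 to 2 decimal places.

lx = nx/n0 = nx/2000: 1, 0.77, 0.61, 0.47, 0.43, 0.3, 0.25, 0.21
lx·mx for x ≥ 6: 0.7, 0.231 → sum = 0.931
V_6 = 0.931 / l_6 = 0.931 / 0.25 = 3.724 → 3.72

3.72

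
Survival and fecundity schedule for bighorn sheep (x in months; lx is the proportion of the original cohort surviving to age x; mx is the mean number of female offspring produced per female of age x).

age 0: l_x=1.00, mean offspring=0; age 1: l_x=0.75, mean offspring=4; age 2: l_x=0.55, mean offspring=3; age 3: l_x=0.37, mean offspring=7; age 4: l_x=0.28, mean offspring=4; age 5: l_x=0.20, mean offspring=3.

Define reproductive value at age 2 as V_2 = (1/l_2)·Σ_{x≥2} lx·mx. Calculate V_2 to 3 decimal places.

10.836

lx·mx for x ≥ 2: 1.65, 2.59, 1.12, 0.6 → sum = 5.96
V_2 = 5.96 / l_2 = 5.96 / 0.55 = 10.836364… → 10.836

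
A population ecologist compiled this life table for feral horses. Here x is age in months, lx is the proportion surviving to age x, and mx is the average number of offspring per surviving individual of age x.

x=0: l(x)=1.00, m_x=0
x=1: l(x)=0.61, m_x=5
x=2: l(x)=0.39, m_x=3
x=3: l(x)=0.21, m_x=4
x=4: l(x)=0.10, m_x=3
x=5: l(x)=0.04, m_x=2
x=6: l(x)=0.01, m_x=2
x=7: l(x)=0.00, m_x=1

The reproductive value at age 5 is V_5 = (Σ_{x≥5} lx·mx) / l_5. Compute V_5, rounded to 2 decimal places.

2.50

lx·mx for x ≥ 5: 0.08, 0.02, 0 → sum = 0.1
V_5 = 0.1 / l_5 = 0.1 / 0.04 = 2.5 → 2.50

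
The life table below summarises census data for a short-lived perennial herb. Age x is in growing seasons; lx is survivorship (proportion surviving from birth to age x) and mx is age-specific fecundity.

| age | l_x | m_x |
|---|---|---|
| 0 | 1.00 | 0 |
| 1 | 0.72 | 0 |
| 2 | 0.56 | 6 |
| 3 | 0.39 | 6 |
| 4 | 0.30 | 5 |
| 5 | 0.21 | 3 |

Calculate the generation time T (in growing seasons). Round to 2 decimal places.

lx·mx: 0, 0, 3.36, 2.34, 1.5, 0.63 → R0 = 7.83
x·lx·mx: 0, 0, 6.72, 7.02, 6, 3.15 → Σ = 22.89
T = 22.89 / 7.83 = 2.923372… → 2.92

2.92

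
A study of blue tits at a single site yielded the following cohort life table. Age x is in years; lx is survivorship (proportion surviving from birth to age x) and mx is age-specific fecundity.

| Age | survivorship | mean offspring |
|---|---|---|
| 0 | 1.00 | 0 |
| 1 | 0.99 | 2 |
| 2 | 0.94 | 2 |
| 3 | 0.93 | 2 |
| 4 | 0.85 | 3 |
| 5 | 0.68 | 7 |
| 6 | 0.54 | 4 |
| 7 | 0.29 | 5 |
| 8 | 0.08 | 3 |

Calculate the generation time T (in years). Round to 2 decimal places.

lx·mx: 0, 1.98, 1.88, 1.86, 2.55, 4.76, 2.16, 1.45, 0.24 → R0 = 16.88
x·lx·mx: 0, 1.98, 3.76, 5.58, 10.2, 23.8, 12.96, 10.15, 1.92 → Σ = 70.35
T = 70.35 / 16.88 = 4.167654… → 4.17

4.17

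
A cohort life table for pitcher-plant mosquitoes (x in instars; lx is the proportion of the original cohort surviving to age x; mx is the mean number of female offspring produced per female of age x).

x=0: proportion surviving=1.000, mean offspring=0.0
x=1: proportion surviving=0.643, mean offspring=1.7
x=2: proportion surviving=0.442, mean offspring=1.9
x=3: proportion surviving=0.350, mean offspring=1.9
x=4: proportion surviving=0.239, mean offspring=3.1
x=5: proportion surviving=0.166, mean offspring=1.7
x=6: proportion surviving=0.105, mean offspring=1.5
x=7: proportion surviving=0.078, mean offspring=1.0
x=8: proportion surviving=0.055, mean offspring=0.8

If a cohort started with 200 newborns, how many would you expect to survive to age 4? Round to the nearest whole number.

Expected survivors = N0 · l_4 = 200 × 0.239 = 47.8 → 48

48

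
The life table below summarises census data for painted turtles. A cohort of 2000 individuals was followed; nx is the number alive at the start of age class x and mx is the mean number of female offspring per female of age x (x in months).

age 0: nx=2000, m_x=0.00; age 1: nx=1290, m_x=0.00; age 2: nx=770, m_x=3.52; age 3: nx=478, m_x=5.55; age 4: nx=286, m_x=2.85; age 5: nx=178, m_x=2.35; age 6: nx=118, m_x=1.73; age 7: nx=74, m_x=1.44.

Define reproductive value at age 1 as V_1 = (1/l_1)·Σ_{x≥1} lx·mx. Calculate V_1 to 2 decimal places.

5.35

lx = nx/n0 = nx/2000: 1, 0.645, 0.385, 0.239, 0.143, 0.089, 0.059, 0.037
lx·mx for x ≥ 1: 0, 1.3552, 1.32645, 0.40755, 0.20915, 0.10207, 0.05328 → sum = 3.4537
V_1 = 3.4537 / l_1 = 3.4537 / 0.645 = 5.354574… → 5.35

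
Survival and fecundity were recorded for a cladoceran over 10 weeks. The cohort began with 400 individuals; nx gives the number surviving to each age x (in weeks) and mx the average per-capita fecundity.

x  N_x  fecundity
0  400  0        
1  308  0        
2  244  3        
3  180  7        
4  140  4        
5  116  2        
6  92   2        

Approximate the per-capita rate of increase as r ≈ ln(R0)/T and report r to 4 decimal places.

0.6102

lx = nx/n0 = nx/400: 1, 0.77, 0.61, 0.45, 0.35, 0.29, 0.23
R0 = Σ lx·mx = 0 + 0 + 1.83 + 3.15 + 1.4 + 0.58 + 0.46 = 7.42
Σ x·lx·mx = 24.37; T = 24.37/7.42 = 3.28437…
r ≈ ln(R0)/T = ln(7.42)/3.28437… = 0.610218… → 0.6102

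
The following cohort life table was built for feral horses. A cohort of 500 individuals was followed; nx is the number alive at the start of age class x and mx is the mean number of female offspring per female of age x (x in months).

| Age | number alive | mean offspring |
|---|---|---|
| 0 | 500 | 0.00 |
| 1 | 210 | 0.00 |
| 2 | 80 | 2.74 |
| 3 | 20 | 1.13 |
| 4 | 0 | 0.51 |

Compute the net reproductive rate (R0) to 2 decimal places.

0.48

lx = nx/n0 = nx/500: 1, 0.42, 0.16, 0.04, 0
lx·mx by age: 0, 0, 0.4384, 0.0452, 0
R0 = Σ lx·mx = 0.4836 → 0.48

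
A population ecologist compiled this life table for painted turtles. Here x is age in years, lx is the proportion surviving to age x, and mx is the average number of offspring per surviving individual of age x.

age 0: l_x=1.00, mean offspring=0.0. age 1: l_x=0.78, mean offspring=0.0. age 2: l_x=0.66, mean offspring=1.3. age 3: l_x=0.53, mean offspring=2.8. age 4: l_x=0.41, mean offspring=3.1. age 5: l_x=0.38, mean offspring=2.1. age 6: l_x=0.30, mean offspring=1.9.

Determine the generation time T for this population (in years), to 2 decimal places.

lx·mx: 0, 0, 0.858, 1.484, 1.271, 0.798, 0.57 → R0 = 4.981
x·lx·mx: 0, 0, 1.716, 4.452, 5.084, 3.99, 3.42 → Σ = 18.662
T = 18.662 / 4.981 = 3.746637… → 3.75

3.75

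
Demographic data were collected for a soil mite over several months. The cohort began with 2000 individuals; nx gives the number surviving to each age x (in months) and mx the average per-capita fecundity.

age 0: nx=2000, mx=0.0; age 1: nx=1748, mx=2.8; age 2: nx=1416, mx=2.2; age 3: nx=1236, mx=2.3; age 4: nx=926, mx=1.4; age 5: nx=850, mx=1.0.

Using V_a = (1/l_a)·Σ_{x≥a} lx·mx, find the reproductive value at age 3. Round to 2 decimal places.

4.04

lx = nx/n0 = nx/2000: 1, 0.874, 0.708, 0.618, 0.463, 0.425
lx·mx for x ≥ 3: 1.4214, 0.6482, 0.425 → sum = 2.4946
V_3 = 2.4946 / l_3 = 2.4946 / 0.618 = 4.03657… → 4.04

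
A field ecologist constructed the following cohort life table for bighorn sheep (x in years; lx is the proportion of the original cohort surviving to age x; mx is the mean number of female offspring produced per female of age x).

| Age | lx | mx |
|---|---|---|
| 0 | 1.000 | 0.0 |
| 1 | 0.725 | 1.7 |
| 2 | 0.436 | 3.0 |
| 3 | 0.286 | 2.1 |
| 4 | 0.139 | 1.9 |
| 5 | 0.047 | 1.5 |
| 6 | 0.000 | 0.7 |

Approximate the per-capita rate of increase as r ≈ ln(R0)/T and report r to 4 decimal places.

R0 = Σ lx·mx = 0 + 1.2325 + 1.308 + 0.6006 + 0.2641 + 0.0705 + 0 = 3.4757
Σ x·lx·mx = 7.0592; T = 7.0592/3.4757 = 2.03102…
r ≈ ln(R0)/T = ln(3.4757)/2.03102… = 0.613386… → 0.6134

0.6134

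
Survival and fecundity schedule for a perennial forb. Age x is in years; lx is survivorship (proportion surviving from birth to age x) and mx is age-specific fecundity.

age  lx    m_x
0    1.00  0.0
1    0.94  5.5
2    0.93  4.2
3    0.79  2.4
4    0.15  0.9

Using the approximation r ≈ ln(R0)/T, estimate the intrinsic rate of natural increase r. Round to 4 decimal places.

R0 = Σ lx·mx = 0 + 5.17 + 3.906 + 1.896 + 0.135 = 11.107
Σ x·lx·mx = 19.21; T = 19.21/11.107 = 1.72954…
r ≈ ln(R0)/T = ln(11.107)/1.72954… = 1.392032… → 1.3920

1.3920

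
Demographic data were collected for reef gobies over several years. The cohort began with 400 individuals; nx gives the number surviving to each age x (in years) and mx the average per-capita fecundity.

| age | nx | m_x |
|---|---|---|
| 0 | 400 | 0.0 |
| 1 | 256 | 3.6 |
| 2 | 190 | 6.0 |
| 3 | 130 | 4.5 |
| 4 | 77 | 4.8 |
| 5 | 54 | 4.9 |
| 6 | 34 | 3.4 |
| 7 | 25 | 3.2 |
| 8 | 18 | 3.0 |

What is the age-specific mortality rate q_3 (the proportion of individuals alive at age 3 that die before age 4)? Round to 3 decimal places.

lx = nx/n0 = nx/400: 1, 0.64, 0.475, 0.325, 0.1925, 0.135, 0.085, 0.0625, 0.045
q_3 = (l_3 − l_4) / l_3 = (0.325 − 0.1925) / 0.325
     = 0.1325 / 0.325 = 0.407692… → 0.408

0.408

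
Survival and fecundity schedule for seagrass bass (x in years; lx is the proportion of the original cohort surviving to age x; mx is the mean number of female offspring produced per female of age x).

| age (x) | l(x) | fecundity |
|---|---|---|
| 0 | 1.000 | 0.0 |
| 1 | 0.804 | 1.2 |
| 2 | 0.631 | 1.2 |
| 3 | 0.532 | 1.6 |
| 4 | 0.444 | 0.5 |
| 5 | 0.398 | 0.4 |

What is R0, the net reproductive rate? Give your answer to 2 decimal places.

2.95

lx·mx by age: 0, 0.9648, 0.7572, 0.8512, 0.222, 0.1592
R0 = Σ lx·mx = 2.9544 → 2.95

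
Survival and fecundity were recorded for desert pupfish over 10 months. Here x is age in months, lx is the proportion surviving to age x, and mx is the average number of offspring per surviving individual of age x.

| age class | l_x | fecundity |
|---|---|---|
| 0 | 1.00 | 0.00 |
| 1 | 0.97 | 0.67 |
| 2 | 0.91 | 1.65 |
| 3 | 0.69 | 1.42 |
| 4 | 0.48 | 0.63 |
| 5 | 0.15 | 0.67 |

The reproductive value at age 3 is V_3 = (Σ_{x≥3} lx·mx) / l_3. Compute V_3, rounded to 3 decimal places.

lx·mx for x ≥ 3: 0.9798, 0.3024, 0.1005 → sum = 1.3827
V_3 = 1.3827 / l_3 = 1.3827 / 0.69 = 2.003913… → 2.004

2.004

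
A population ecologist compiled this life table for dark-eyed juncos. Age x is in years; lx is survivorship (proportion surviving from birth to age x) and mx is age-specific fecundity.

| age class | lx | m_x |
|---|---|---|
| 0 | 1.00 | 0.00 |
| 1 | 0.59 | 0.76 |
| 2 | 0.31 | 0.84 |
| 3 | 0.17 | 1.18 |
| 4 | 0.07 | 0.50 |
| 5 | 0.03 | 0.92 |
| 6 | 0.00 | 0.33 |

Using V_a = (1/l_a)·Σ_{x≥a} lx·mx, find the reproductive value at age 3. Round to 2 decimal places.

1.55

lx·mx for x ≥ 3: 0.2006, 0.035, 0.0276, 0 → sum = 0.2632
V_3 = 0.2632 / l_3 = 0.2632 / 0.17 = 1.548235… → 1.55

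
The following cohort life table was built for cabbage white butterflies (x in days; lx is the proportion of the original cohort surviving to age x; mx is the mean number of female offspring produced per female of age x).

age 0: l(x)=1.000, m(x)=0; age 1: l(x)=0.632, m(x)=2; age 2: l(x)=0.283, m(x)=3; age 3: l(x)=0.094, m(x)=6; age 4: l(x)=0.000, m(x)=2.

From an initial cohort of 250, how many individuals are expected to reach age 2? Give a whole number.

71

Expected survivors = N0 · l_2 = 250 × 0.283 = 70.75 → 71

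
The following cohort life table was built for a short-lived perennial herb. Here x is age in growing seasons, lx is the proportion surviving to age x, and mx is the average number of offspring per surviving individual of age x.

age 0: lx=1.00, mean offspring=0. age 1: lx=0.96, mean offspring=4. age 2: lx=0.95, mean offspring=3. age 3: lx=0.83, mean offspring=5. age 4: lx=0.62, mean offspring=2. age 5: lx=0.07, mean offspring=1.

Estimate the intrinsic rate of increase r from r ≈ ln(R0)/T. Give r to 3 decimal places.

1.111

R0 = Σ lx·mx = 0 + 3.84 + 2.85 + 4.15 + 1.24 + 0.07 = 12.15
Σ x·lx·mx = 27.3; T = 27.3/12.15 = 2.24691…
r ≈ ln(R0)/T = ln(12.15)/2.24691… = 1.11145… → 1.111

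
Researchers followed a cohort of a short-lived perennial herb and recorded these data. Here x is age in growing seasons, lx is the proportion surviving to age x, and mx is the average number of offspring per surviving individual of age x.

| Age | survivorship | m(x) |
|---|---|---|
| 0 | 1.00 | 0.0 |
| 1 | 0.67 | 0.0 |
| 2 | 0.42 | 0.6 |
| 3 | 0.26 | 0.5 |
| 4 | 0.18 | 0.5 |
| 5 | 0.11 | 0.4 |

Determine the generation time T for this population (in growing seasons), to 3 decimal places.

2.857

lx·mx: 0, 0, 0.252, 0.13, 0.09, 0.044 → R0 = 0.516
x·lx·mx: 0, 0, 0.504, 0.39, 0.36, 0.22 → Σ = 1.474
T = 1.474 / 0.516 = 2.856589… → 2.857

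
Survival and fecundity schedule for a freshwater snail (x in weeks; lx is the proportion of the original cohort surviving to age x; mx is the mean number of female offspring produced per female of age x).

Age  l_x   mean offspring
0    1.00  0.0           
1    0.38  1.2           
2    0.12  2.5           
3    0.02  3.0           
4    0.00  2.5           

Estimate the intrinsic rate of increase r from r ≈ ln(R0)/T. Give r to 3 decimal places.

-0.134

R0 = Σ lx·mx = 0 + 0.456 + 0.3 + 0.06 + 0 = 0.816
Σ x·lx·mx = 1.236; T = 1.236/0.816 = 1.51471…
r ≈ ln(R0)/T = ln(0.816)/1.51471… = -0.13424… → -0.134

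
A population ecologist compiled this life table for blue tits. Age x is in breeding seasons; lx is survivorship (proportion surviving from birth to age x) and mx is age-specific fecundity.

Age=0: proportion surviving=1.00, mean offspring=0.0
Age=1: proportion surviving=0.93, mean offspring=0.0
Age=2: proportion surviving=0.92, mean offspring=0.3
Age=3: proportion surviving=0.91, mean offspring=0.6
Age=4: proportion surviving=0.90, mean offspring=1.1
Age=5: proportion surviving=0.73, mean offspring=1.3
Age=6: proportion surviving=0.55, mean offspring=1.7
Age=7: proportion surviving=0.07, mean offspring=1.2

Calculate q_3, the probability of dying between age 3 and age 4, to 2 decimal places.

0.01

q_3 = (l_3 − l_4) / l_3 = (0.91 − 0.9) / 0.91
     = 0.01 / 0.91 = 0.010989… → 0.01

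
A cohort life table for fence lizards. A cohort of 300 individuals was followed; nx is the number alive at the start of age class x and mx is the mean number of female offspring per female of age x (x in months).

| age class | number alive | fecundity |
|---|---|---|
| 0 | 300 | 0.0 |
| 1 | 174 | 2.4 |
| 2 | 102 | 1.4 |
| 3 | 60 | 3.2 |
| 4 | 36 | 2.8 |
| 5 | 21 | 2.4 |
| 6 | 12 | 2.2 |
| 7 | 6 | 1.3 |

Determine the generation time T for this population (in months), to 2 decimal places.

lx = nx/n0 = nx/300: 1, 0.58, 0.34, 0.2, 0.12, 0.07, 0.04, 0.02
lx·mx: 0, 1.392, 0.476, 0.64, 0.336, 0.168, 0.088, 0.026 → R0 = 3.126
x·lx·mx: 0, 1.392, 0.952, 1.92, 1.344, 0.84, 0.528, 0.182 → Σ = 7.158
T = 7.158 / 3.126 = 2.289827… → 2.29

2.29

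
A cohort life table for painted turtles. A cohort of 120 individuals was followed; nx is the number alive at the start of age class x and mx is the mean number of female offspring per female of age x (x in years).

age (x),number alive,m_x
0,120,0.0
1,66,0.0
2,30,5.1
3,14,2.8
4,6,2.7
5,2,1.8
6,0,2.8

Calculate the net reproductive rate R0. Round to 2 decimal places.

lx = nx/n0 = nx/120: 1, 0.55, 0.25, 0.11667…, 0.05, 0.01667…, 0
lx·mx by age: 0, 0, 1.275, 0.326667…, 0.135, 0.03…, 0
R0 = Σ lx·mx = 1.766667… → 1.77

1.77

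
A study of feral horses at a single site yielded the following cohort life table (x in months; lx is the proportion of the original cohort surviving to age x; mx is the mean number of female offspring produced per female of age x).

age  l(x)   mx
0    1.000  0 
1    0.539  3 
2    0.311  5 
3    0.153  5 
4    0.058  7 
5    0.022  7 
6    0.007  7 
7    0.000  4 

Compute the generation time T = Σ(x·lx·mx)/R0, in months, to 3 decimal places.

lx·mx: 0, 1.617, 1.555, 0.765, 0.406, 0.154, 0.049, 0 → R0 = 4.546
x·lx·mx: 0, 1.617, 3.11, 2.295, 1.624, 0.77, 0.294, 0 → Σ = 9.71
T = 9.71 / 4.546 = 2.135944… → 2.136

2.136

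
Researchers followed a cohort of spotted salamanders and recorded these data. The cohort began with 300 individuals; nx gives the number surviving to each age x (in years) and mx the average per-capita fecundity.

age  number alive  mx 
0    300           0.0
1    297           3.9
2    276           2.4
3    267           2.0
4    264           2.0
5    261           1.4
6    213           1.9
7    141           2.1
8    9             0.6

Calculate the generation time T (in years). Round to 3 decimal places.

lx = nx/n0 = nx/300: 1, 0.99, 0.92, 0.89, 0.88, 0.87, 0.71, 0.47, 0.03
lx·mx: 0, 3.861, 2.208, 1.78, 1.76, 1.218, 1.349, 0.987, 0.018 → R0 = 13.181
x·lx·mx: 0, 3.861, 4.416, 5.34, 7.04, 6.09, 8.094, 6.909, 0.144 → Σ = 41.894
T = 41.894 / 13.181 = 3.178363… → 3.178

3.178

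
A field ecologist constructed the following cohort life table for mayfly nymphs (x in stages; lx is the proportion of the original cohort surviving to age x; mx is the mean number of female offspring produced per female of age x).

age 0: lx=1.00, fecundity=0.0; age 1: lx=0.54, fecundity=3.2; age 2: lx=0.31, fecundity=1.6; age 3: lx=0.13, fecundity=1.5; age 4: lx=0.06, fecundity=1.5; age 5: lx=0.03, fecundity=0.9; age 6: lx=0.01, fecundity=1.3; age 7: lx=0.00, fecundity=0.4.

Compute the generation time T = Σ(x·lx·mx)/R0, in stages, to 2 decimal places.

1.52

lx·mx: 0, 1.728, 0.496, 0.195, 0.09, 0.027, 0.013, 0 → R0 = 2.549
x·lx·mx: 0, 1.728, 0.992, 0.585, 0.36, 0.135, 0.078, 0 → Σ = 3.878
T = 3.878 / 2.549 = 1.521381… → 1.52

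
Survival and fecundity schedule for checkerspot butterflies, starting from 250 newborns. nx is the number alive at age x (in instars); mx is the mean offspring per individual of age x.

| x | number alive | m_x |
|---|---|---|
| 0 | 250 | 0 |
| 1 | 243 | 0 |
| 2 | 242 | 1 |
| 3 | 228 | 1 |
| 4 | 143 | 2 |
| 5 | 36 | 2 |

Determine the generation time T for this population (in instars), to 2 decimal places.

3.23

lx = nx/n0 = nx/250: 1, 0.972, 0.968, 0.912, 0.572, 0.144
lx·mx: 0, 0, 0.968, 0.912, 1.144, 0.288 → R0 = 3.312
x·lx·mx: 0, 0, 1.936, 2.736, 4.576, 1.44 → Σ = 10.688
T = 10.688 / 3.312 = 3.227053… → 3.23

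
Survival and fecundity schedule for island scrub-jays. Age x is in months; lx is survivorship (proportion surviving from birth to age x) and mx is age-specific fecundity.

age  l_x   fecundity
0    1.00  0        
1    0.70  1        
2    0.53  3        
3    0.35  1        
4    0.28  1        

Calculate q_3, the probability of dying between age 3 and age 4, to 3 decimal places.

q_3 = (l_3 − l_4) / l_3 = (0.35 − 0.28) / 0.35
     = 0.07 / 0.35 = 0.2 → 0.200

0.200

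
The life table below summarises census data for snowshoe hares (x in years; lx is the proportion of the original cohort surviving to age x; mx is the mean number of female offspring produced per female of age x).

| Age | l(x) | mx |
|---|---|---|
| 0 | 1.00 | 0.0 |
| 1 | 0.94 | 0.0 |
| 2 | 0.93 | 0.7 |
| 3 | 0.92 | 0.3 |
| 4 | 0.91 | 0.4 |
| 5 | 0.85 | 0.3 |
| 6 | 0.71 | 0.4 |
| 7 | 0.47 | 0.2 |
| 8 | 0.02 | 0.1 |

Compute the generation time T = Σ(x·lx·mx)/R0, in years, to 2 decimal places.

lx·mx: 0, 0, 0.651, 0.276, 0.364, 0.255, 0.284, 0.094, 0.002 → R0 = 1.926
x·lx·mx: 0, 0, 1.302, 0.828, 1.456, 1.275, 1.704, 0.658, 0.016 → Σ = 7.239
T = 7.239 / 1.926 = 3.758567… → 3.76

3.76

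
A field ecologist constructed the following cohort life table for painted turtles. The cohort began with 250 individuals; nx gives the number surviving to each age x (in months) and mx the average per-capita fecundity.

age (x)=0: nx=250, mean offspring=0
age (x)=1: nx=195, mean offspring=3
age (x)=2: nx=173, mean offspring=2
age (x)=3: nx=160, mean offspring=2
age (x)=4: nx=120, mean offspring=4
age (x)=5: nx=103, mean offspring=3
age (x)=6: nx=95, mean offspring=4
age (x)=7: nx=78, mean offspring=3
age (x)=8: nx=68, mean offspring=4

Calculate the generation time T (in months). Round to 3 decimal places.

4.031

lx = nx/n0 = nx/250: 1, 0.78, 0.692, 0.64, 0.48, 0.412, 0.38, 0.312, 0.272
lx·mx: 0, 2.34, 1.384, 1.28, 1.92, 1.236, 1.52, 0.936, 1.088 → R0 = 11.704
x·lx·mx: 0, 2.34, 2.768, 3.84, 7.68, 6.18, 9.12, 6.552, 8.704 → Σ = 47.184
T = 47.184 / 11.704 = 4.031442… → 4.031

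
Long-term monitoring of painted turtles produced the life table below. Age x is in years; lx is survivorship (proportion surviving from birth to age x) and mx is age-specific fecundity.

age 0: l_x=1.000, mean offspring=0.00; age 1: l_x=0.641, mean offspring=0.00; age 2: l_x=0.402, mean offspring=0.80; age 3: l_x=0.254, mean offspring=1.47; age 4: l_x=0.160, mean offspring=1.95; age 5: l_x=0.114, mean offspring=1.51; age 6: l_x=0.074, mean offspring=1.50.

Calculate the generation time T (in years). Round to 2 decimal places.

lx·mx: 0, 0, 0.3216, 0.37338, 0.312, 0.17214, 0.111 → R0 = 1.29012
x·lx·mx: 0, 0, 0.6432, 1.12014, 1.248, 0.8607, 0.666 → Σ = 4.53804
T = 4.53804 / 1.29012 = 3.517533… → 3.52

3.52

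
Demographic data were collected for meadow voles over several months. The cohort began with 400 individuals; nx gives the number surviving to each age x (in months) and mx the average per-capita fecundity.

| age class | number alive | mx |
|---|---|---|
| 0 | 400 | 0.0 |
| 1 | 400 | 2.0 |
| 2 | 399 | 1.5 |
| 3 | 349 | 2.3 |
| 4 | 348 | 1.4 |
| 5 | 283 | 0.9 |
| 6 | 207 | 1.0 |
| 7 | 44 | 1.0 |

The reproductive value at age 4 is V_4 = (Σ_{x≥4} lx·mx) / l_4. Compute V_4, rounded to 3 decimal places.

lx = nx/n0 = nx/400: 1, 1, 0.9975, 0.8725, 0.87, 0.7075, 0.5175, 0.11
lx·mx for x ≥ 4: 1.218, 0.63675, 0.5175, 0.11 → sum = 2.48225
V_4 = 2.48225 / l_4 = 2.48225 / 0.87 = 2.853161… → 2.853

2.853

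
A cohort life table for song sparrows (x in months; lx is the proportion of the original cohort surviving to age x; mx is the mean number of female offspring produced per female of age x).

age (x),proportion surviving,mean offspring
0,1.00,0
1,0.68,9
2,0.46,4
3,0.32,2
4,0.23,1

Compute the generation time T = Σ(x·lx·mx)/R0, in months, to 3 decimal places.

1.431

lx·mx: 0, 6.12, 1.84, 0.64, 0.23 → R0 = 8.83
x·lx·mx: 0, 6.12, 3.68, 1.92, 0.92 → Σ = 12.64
T = 12.64 / 8.83 = 1.431484… → 1.431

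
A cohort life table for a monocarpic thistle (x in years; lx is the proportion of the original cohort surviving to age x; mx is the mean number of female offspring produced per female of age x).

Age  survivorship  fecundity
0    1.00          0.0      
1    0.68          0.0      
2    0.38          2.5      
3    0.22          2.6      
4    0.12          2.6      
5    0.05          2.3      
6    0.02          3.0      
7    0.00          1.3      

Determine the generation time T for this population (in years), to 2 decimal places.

2.89

lx·mx: 0, 0, 0.95, 0.572, 0.312, 0.115, 0.06, 0 → R0 = 2.009
x·lx·mx: 0, 0, 1.9, 1.716, 1.248, 0.575, 0.36, 0 → Σ = 5.799
T = 5.799 / 2.009 = 2.886511… → 2.89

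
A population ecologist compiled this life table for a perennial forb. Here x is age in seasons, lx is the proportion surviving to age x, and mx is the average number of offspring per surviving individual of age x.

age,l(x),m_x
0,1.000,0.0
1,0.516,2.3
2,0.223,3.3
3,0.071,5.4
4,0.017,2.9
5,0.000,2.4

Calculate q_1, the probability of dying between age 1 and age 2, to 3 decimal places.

0.568

q_1 = (l_1 − l_2) / l_1 = (0.516 − 0.223) / 0.516
     = 0.293 / 0.516 = 0.567829… → 0.568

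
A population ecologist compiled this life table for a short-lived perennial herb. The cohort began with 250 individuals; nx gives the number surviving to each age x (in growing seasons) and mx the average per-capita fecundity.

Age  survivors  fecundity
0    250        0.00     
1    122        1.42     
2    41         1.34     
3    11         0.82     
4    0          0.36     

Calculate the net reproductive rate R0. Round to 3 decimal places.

0.949

lx = nx/n0 = nx/250: 1, 0.488, 0.164, 0.044, 0
lx·mx by age: 0, 0.69296, 0.21976, 0.03608, 0
R0 = Σ lx·mx = 0.9488 → 0.949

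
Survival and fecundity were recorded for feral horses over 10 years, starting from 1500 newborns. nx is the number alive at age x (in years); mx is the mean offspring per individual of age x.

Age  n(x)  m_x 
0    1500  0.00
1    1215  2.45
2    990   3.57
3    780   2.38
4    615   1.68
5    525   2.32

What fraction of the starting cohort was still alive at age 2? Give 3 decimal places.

l_2 = n_2/n_0 = 990/1500 = 0.66 → 0.660

0.660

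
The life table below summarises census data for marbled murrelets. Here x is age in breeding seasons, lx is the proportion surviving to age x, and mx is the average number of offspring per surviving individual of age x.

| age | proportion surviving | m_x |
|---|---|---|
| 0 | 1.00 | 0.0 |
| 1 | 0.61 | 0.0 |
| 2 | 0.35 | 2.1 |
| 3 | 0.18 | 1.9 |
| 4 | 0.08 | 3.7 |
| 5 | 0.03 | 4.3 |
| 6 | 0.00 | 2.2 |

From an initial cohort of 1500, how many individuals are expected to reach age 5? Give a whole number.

45

Expected survivors = N0 · l_5 = 1500 × 0.03 = 45 → 45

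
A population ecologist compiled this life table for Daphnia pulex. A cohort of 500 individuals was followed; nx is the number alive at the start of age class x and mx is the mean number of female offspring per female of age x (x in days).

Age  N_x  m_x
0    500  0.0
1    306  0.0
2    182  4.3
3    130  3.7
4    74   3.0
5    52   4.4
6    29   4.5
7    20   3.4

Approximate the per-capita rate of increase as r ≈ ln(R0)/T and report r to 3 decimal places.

0.407

lx = nx/n0 = nx/500: 1, 0.612, 0.364, 0.26, 0.148, 0.104, 0.058, 0.04
R0 = Σ lx·mx = 0 + 0 + 1.5652 + 0.962 + 0.444 + 0.4576 + 0.261 + 0.136 = 3.8258
Σ x·lx·mx = 12.5984; T = 12.5984/3.8258 = 3.29301…
r ≈ ln(R0)/T = ln(3.8258)/3.29301… = 0.40746… → 0.407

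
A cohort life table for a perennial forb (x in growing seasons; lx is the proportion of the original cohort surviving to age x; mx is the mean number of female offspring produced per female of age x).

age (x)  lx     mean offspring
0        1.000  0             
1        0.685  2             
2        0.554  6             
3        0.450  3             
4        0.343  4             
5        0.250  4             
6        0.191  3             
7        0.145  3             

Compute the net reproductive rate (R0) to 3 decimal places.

9.424

lx·mx by age: 0, 1.37, 3.324, 1.35, 1.372, 1, 0.573, 0.435
R0 = Σ lx·mx = 9.424 → 9.424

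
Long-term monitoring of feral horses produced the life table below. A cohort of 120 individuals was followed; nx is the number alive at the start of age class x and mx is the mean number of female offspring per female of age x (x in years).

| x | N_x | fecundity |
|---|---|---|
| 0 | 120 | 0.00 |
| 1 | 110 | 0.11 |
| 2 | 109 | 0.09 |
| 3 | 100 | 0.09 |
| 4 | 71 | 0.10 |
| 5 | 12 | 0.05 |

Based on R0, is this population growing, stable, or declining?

declining

lx = nx/n0 = nx/120: 1, 0.91667…, 0.90833…, 0.83333…, 0.59167…, 0.1
R0 = Σ lx·mx = 0 + 0.100833… + 0.08175… + 0.075… + 0.059167… + 0.005 = 0.32175…
R0 < 1, so the population is declining.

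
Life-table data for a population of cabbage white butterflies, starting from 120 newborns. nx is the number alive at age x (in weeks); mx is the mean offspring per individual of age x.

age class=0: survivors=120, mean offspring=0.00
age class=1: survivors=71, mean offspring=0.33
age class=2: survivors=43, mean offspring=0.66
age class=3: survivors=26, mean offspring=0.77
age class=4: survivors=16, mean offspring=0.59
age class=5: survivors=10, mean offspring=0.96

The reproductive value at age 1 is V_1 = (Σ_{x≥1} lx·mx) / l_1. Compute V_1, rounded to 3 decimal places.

1.280

lx = nx/n0 = nx/120: 1, 0.59167…, 0.35833…, 0.21667…, 0.13333…, 0.08333…
lx·mx for x ≥ 1: 0.19525…, 0.2365…, 0.166833…, 0.078667…, 0.08… → sum = 0.75725…
V_1 = 0.75725… / l_1 = 0.75725… / 0.591667… = 1.279859… → 1.280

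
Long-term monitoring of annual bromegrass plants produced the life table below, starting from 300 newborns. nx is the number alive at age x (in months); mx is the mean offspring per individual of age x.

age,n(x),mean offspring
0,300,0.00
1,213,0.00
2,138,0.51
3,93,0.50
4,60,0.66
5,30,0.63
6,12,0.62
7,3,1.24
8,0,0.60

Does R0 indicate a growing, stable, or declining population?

declining

lx = nx/n0 = nx/300: 1, 0.71, 0.46, 0.31, 0.2, 0.1, 0.04, 0.01, 0
R0 = Σ lx·mx = 0 + 0 + 0.2346 + 0.155 + 0.132 + 0.063 + 0.0248 + 0.0124 + 0 = 0.6218
R0 < 1, so the population is declining.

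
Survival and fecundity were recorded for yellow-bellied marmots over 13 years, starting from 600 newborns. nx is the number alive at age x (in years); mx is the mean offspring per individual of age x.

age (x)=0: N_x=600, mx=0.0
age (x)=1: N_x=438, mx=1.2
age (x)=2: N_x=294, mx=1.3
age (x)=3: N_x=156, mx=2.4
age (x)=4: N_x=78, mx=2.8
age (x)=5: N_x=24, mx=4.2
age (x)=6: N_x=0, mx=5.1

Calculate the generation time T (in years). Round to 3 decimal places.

2.367

lx = nx/n0 = nx/600: 1, 0.73, 0.49, 0.26, 0.13, 0.04, 0
lx·mx: 0, 0.876, 0.637, 0.624, 0.364, 0.168, 0 → R0 = 2.669
x·lx·mx: 0, 0.876, 1.274, 1.872, 1.456, 0.84, 0 → Σ = 6.318
T = 6.318 / 2.669 = 2.367179… → 2.367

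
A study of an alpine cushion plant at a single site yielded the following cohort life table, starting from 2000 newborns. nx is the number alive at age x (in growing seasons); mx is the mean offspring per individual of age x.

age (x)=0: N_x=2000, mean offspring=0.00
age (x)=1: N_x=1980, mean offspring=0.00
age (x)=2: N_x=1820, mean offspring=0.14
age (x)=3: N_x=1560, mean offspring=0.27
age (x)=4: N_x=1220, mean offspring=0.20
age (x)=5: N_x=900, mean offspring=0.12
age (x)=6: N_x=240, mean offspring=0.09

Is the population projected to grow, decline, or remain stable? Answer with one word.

declining

lx = nx/n0 = nx/2000: 1, 0.99, 0.91, 0.78, 0.61, 0.45, 0.12
R0 = Σ lx·mx = 0 + 0 + 0.1274 + 0.2106 + 0.122 + 0.054 + 0.0108 = 0.5248
R0 < 1, so the population is declining.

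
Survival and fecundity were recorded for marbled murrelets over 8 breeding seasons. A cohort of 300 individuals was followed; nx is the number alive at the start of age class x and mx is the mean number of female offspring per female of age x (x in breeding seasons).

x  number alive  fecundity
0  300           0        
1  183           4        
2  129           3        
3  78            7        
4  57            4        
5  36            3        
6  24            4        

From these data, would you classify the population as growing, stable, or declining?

growing

lx = nx/n0 = nx/300: 1, 0.61, 0.43, 0.26, 0.19, 0.12, 0.08
R0 = Σ lx·mx = 0 + 2.44 + 1.29 + 1.82 + 0.76 + 0.36 + 0.32 = 6.99
R0 > 1, so the population is growing.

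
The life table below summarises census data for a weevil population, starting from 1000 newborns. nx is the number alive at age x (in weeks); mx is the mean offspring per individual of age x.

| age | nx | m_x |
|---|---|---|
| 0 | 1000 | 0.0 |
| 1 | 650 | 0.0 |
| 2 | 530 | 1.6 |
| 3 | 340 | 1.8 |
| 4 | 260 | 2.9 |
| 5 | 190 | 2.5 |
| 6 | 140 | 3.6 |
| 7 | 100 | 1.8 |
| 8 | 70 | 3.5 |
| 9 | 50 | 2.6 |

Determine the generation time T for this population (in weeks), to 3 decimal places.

lx = nx/n0 = nx/1000: 1, 0.65, 0.53, 0.34, 0.26, 0.19, 0.14, 0.1, 0.07, 0.05
lx·mx: 0, 0, 0.848, 0.612, 0.754, 0.475, 0.504, 0.18, 0.245, 0.13 → R0 = 3.748
x·lx·mx: 0, 0, 1.696, 1.836, 3.016, 2.375, 3.024, 1.26, 1.96, 1.17 → Σ = 16.337
T = 16.337 / 3.748 = 4.358858… → 4.359

4.359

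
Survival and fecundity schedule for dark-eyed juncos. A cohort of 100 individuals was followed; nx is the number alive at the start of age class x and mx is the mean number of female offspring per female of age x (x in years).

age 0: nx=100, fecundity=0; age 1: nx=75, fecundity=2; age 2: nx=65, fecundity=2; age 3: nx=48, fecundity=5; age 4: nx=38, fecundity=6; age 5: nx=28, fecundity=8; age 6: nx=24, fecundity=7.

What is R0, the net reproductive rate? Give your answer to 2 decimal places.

lx = nx/n0 = nx/100: 1, 0.75, 0.65, 0.48, 0.38, 0.28, 0.24
lx·mx by age: 0, 1.5, 1.3, 2.4, 2.28, 2.24, 1.68
R0 = Σ lx·mx = 11.4 → 11.40

11.40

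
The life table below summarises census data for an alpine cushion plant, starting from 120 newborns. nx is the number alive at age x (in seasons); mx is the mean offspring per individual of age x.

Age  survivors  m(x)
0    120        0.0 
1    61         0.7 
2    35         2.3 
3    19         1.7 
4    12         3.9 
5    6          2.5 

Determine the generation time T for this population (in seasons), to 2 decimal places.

lx = nx/n0 = nx/120: 1, 0.50833…, 0.29167…, 0.15833…, 0.1, 0.05
lx·mx: 0, 0.355833…, 0.670833…, 0.269167…, 0.39, 0.125 → R0 = 1.810833…
x·lx·mx: 0, 0.355833…, 1.341667…, 0.8075…, 1.56, 0.625 → Σ = 4.69…
T = 4.69… / 1.810833… = 2.589968… → 2.59

2.59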